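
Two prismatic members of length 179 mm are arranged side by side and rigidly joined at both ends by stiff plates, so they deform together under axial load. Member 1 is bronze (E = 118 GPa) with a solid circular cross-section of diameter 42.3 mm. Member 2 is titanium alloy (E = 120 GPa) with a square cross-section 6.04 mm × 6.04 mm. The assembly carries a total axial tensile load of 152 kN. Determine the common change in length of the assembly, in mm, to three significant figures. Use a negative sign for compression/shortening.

0.160 mm

A_1 = 1405 mm².
A_2 = 36.48 mm².
Equal strain + equilibrium ⇒ each member carries load in proportion to AE: A₁E₁ = 165800000 N, A₂E₂ = 4378000 N, ΣAE = 170200000 N.
δ = PL/ΣAE = 152000·179/170200000 = 0.1599 mm.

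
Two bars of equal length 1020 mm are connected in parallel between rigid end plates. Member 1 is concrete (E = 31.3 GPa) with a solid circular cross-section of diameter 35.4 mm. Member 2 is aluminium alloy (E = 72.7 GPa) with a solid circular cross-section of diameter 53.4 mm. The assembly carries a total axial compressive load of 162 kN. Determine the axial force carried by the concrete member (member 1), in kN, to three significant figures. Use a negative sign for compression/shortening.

-25.8 kN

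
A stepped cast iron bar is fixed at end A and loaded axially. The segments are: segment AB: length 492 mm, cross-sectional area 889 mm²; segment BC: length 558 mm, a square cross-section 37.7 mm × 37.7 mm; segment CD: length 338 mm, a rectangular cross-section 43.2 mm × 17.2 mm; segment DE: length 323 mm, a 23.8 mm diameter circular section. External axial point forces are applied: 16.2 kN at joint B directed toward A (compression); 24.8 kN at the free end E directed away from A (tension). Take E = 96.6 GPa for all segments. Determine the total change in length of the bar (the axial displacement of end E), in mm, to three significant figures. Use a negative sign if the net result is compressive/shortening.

0.453 mm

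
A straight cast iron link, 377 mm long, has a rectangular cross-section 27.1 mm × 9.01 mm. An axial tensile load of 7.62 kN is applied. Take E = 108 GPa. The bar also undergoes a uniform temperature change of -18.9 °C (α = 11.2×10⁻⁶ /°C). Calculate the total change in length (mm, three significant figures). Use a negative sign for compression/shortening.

A = 244.2 mm².
δ_mech = NL/(AE) = 7620·377/(244.2·108000) = 0.1089 mm.
δ_thermal = αLΔT = 11.2e-6·377·-18.9 = -0.0798 mm.
δ = δ_mech + δ_thermal = 0.02913 mm.

0.0291 mm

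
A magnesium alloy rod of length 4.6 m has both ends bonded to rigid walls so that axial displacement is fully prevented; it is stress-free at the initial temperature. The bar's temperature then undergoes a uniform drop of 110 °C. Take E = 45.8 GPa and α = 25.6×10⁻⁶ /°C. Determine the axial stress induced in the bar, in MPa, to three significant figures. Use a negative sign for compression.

Free thermal expansion αLΔT = 25.6e-6 · 4600 · -110 = -12.95 mm.
The walls impose strain ε = −(-12.95)/4600 = 2.8160e-03; σ = Eε = 45800 · 2.8160e-03 = 129 MPa.

129 MPa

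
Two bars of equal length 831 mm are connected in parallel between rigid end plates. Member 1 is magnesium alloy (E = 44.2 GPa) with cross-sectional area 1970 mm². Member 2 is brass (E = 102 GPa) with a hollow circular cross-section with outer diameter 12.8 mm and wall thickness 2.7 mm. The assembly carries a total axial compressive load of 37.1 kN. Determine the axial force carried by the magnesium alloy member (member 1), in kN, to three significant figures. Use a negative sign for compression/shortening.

A_2 = 85.67 mm².
Equal strain + equilibrium ⇒ each member carries load in proportion to AE: A₁E₁ = 87070000 N, A₂E₂ = 8738000 N, ΣAE = 95810000 N.
F₁ = P·A₁E₁/ΣAE = -37100·87070000/95810000 = -33720 N.

-33.7 kN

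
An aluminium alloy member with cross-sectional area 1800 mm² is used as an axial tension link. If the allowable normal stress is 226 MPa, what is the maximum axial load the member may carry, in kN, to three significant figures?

P_max = σ_allow · A = 226 · 1800 = 406800 N = 406.8 kN.

407 kN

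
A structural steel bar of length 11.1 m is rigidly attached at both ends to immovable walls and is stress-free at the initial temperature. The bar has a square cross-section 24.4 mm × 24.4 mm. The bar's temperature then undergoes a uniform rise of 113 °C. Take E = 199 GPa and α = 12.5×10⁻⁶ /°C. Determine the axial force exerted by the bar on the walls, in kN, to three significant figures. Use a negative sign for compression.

-167 kN

Free thermal expansion αLΔT = 12.5e-6 · 11100 · 113 = 15.68 mm.
The walls impose strain ε = −(15.68)/11100 = -1.4125e-03; σ = Eε = 199000 · -1.4125e-03 = -281.1 MPa.
Wall reaction R = σ·A = -281.1·595.4 = -167300 N = -167.3 kN.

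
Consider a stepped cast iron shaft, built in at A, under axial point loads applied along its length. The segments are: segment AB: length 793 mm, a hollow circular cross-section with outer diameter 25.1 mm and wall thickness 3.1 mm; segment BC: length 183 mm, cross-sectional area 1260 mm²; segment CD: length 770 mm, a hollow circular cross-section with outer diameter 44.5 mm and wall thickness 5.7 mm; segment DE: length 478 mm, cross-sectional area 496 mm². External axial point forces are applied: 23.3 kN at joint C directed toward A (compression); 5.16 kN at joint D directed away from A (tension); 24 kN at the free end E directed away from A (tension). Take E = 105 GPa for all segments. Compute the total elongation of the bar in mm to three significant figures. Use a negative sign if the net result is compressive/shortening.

0.743 mm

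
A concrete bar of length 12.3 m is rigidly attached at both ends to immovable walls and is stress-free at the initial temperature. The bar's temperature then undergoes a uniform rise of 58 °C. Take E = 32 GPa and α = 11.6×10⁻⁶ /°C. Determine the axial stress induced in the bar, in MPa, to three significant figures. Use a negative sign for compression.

Free thermal expansion αLΔT = 11.6e-6 · 12300 · 58 = 8.275 mm.
The walls impose strain ε = −(8.275)/12300 = -6.7280e-04; σ = Eε = 32000 · -6.7280e-04 = -21.53 MPa.

-21.5 MPa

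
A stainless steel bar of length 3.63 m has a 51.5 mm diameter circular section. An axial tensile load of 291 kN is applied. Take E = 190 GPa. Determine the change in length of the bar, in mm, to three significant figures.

A = 2083 mm².
δ_mech = NL/(AE) = 291000·3630/(2083·190000) = 2.669 mm.

2.67 mm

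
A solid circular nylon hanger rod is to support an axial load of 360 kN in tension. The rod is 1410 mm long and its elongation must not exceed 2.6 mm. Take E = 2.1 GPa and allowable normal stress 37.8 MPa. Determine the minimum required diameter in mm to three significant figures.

344 mm

Required area A ≥ P/σ_allow = 360000/37.8 = 9524 mm².
For a solid circular section, d ≥ √(4A/π) = 110.1 mm.
Elongation limit: A ≥ PL/(Eδ_allow) = 360000·1410/(2100·2.6) = 92970 mm² ⇒ d ≥ 344 mm.
The elongation limit governs.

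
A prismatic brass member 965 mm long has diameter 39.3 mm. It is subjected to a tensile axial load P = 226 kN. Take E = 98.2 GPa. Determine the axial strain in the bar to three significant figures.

A = 1213 mm².
σ = N/A = 186.3 MPa; ε = σ/E = 186.3/98200 = 1.897e-03.

0.00190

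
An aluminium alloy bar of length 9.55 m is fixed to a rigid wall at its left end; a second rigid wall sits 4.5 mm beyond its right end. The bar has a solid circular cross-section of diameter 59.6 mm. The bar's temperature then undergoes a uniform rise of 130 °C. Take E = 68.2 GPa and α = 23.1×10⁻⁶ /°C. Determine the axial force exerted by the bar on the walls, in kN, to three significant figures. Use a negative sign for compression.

-482 kN

Free thermal expansion αLΔT = 23.1e-6 · 9550 · 130 = 28.68 mm.
The walls engage after the gap closes; constrained expansion = 28.68 − 4.5 = 24.18 mm.
The walls impose strain ε = −(24.18)/9550 = -2.5318e-03; σ = Eε = 68200 · -2.5318e-03 = -172.7 MPa.
Wall reaction R = σ·A = -172.7·2790 = -481700 N = -481.7 kN.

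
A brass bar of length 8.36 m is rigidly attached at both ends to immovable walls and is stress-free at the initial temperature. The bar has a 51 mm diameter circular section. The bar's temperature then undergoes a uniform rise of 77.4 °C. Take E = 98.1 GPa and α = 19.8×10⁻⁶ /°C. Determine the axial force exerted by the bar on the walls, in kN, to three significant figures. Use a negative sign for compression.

Free thermal expansion αLΔT = 19.8e-6 · 8360 · 77.4 = 12.81 mm.
The walls impose strain ε = −(12.81)/8360 = -1.5325e-03; σ = Eε = 98100 · -1.5325e-03 = -150.3 MPa.
Wall reaction R = σ·A = -150.3·2043 = -307100 N = -307.1 kN.

-307 kN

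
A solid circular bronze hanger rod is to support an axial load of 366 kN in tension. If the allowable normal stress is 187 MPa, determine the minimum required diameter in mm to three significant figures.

49.9 mm

Required area A ≥ P/σ_allow = 366000/187 = 1957 mm².
For a solid circular section, d ≥ √(4A/π) = 49.92 mm.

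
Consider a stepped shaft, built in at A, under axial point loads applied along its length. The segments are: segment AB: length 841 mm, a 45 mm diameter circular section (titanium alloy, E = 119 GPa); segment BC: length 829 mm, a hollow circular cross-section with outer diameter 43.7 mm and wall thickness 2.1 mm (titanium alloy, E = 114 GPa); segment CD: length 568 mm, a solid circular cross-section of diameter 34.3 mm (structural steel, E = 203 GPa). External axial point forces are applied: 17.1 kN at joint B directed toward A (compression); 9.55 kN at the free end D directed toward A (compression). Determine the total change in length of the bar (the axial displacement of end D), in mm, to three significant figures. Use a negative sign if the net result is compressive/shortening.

-0.400 mm

Internal axial forces (sectioning from the free end, tension +): N_CD = -9.55 kN, N_BC = -9.55 kN, N_AB = -26.65 kN.
A_AB = 1590 mm².
A_BC = 274.4 mm².
A_CD = 924 mm².
δ_AB = -26650·841/(1590·119000) = -0.1184 mm
δ_BC = -9550·829/(274.4·114000) = -0.253 mm
δ_CD = -9550·568/(924·203000) = -0.02892 mm
δ = Σδ_i = -0.4004 mm.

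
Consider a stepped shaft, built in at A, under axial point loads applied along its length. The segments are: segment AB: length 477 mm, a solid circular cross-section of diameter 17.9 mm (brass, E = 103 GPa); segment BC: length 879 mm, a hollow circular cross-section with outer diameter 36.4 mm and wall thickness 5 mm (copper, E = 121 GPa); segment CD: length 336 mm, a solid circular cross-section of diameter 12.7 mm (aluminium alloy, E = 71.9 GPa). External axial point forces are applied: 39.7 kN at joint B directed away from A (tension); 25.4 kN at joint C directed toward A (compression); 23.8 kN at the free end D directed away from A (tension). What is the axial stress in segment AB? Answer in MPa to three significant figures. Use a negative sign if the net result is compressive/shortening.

151 MPa

Internal axial forces (sectioning from the free end, tension +): N_CD = 23.8 kN, N_BC = -1.6 kN, N_AB = 38.1 kN.
A_AB = 251.6 mm².
σ_AB = N_AB/A_AB = 38100/251.6 = 151.4 MPa.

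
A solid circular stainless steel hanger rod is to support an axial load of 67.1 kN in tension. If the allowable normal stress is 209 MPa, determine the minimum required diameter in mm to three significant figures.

20.2 mm

Required area A ≥ P/σ_allow = 67100/209 = 321.1 mm².
For a solid circular section, d ≥ √(4A/π) = 20.22 mm.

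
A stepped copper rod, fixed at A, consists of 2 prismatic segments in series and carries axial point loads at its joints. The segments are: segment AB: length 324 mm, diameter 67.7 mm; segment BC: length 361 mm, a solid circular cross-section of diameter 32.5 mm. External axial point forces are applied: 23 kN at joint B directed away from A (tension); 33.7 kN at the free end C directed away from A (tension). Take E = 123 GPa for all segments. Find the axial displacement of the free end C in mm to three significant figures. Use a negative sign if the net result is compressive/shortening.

0.161 mm

Internal axial forces (sectioning from the free end, tension +): N_BC = 33.7 kN, N_AB = 56.7 kN.
A_AB = 3600 mm².
A_BC = 829.6 mm².
δ_AB = 56700·324/(3600·123000) = 0.04149 mm
δ_BC = 33700·361/(829.6·123000) = 0.1192 mm
δ = Σδ_i = 0.1607 mm.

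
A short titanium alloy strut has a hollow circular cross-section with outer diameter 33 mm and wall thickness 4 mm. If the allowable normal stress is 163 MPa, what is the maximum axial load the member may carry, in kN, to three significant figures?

59.4 kN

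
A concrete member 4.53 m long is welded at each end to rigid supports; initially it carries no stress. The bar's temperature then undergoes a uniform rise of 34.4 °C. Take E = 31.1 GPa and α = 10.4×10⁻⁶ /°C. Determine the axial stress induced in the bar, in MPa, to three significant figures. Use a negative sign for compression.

Free thermal expansion αLΔT = 10.4e-6 · 4530 · 34.4 = 1.621 mm.
The walls impose strain ε = −(1.621)/4530 = -3.5776e-04; σ = Eε = 31100 · -3.5776e-04 = -11.13 MPa.

-11.1 MPa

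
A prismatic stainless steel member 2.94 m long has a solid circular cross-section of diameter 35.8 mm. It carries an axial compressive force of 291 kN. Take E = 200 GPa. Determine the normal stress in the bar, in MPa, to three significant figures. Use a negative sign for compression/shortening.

A = 1007 mm².
σ = N/A = -291000/1007 = -289.1 MPa.

-289 MPa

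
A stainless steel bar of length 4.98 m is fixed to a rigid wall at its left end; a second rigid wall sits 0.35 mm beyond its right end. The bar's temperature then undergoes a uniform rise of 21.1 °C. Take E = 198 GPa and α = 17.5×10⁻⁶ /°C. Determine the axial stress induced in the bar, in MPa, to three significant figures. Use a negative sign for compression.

-59.2 MPa

Free thermal expansion αLΔT = 17.5e-6 · 4980 · 21.1 = 1.839 mm.
The walls engage after the gap closes; constrained expansion = 1.839 − 0.35 = 1.489 mm.
The walls impose strain ε = −(1.489)/4980 = -2.9897e-04; σ = Eε = 198000 · -2.9897e-04 = -59.2 MPa.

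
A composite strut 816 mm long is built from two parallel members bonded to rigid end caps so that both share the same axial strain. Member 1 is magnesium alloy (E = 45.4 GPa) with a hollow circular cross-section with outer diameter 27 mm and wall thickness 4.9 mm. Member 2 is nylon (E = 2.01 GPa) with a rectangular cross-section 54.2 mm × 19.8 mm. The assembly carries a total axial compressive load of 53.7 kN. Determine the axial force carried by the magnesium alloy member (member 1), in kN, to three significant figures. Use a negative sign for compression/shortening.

A_1 = 340.2 mm².
A_2 = 1073 mm².
Equal strain + equilibrium ⇒ each member carries load in proportion to AE: A₁E₁ = 15450000 N, A₂E₂ = 2157000 N, ΣAE = 17600000 N.
F₁ = P·A₁E₁/ΣAE = -53700·15450000/17600000 = -47120 N.

-47.1 kN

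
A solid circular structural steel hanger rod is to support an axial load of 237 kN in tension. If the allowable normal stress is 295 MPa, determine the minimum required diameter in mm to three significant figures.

32.0 mm

Required area A ≥ P/σ_allow = 237000/295 = 803.4 mm².
For a solid circular section, d ≥ √(4A/π) = 31.98 mm.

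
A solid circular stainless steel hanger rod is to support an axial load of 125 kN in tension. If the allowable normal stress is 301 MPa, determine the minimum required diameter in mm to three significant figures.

Required area A ≥ P/σ_allow = 125000/301 = 415.3 mm².
For a solid circular section, d ≥ √(4A/π) = 22.99 mm.

23.0 mm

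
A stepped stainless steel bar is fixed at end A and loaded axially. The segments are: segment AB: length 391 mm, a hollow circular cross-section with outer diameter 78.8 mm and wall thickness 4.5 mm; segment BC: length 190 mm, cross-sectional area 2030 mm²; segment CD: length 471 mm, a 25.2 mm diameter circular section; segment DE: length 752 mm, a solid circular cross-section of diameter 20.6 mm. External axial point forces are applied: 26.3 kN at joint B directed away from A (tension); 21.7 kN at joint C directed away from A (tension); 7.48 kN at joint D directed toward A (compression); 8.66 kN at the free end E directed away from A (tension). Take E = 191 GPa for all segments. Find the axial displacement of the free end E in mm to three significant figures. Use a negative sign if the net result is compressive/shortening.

Internal axial forces (sectioning from the free end, tension +): N_DE = 8.66 kN, N_CD = 1.18 kN, N_BC = 22.88 kN, N_AB = 49.18 kN.
A_AB = 1050 mm².
A_CD = 498.8 mm².
A_DE = 333.3 mm².
δ_AB = 49180·391/(1050·191000) = 0.09585 mm
δ_BC = 22880·190/(2030·191000) = 0.01121 mm
δ_CD = 1180·471/(498.8·191000) = 0.005834 mm
δ_DE = 8660·752/(333.3·191000) = 0.1023 mm
δ = Σδ_i = 0.2152 mm.

0.215 mm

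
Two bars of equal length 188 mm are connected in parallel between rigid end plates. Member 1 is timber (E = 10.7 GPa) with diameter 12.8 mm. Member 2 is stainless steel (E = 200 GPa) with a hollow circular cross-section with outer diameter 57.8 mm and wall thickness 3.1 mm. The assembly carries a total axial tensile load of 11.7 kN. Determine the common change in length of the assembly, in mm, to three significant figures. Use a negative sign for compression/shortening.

0.0204 mm

A_1 = 128.7 mm².
A_2 = 532.7 mm².
Equal strain + equilibrium ⇒ each member carries load in proportion to AE: A₁E₁ = 1377000 N, A₂E₂ = 106500000 N, ΣAE = 107900000 N.
δ = PL/ΣAE = 11700·188/107900000 = 0.02038 mm.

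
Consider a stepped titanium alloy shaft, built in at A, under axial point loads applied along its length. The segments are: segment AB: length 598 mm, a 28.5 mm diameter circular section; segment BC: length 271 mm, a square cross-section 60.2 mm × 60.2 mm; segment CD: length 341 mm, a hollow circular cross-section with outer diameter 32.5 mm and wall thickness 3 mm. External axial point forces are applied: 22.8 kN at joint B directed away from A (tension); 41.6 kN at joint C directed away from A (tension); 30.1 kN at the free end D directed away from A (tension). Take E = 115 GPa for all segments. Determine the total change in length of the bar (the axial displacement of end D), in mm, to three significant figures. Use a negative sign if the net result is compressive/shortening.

Internal axial forces (sectioning from the free end, tension +): N_CD = 30.1 kN, N_BC = 71.7 kN, N_AB = 94.5 kN.
A_AB = 637.9 mm².
A_BC = 3624 mm².
A_CD = 278 mm².
δ_AB = 94500·598/(637.9·115000) = 0.7703 mm
δ_BC = 71700·271/(3624·115000) = 0.04662 mm
δ_CD = 30100·341/(278·115000) = 0.321 mm
δ = Σδ_i = 1.138 mm.

1.14 mm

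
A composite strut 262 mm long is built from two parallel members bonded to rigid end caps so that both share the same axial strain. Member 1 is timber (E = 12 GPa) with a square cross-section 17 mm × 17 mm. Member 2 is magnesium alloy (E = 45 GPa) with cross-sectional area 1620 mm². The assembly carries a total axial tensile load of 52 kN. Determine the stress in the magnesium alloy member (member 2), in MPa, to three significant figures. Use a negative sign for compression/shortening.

A_1 = 289 mm².
Equal strain + equilibrium ⇒ each member carries load in proportion to AE: A₁E₁ = 3468000 N, A₂E₂ = 72900000 N, ΣAE = 76370000 N.
σ₂ = P·E₂/ΣAE = 52000·45000/76370000 = 30.64 MPa.

30.6 MPa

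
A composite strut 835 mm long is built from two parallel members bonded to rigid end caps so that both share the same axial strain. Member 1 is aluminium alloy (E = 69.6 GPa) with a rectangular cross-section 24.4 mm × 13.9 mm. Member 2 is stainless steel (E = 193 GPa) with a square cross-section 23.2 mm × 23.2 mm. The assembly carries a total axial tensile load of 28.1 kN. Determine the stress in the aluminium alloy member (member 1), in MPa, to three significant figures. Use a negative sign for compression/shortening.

15.3 MPa

A_1 = 339.2 mm².
A_2 = 538.2 mm².
Equal strain + equilibrium ⇒ each member carries load in proportion to AE: A₁E₁ = 23610000 N, A₂E₂ = 103900000 N, ΣAE = 127500000 N.
σ₁ = P·E₁/ΣAE = 28100·69600/127500000 = 15.34 MPa.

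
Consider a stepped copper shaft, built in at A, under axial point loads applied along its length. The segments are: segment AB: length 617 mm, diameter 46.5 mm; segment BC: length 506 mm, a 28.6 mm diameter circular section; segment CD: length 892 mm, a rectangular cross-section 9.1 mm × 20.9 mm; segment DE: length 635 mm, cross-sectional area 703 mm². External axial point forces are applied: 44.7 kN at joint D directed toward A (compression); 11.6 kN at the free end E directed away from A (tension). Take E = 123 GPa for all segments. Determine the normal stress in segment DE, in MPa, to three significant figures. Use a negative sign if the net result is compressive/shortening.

Internal axial forces (sectioning from the free end, tension +): N_DE = 11.6 kN, N_CD = -33.1 kN, N_BC = -33.1 kN, N_AB = -33.1 kN.
σ_DE = N_DE/A_DE = 11600/703 = 16.5 MPa.

16.5 MPa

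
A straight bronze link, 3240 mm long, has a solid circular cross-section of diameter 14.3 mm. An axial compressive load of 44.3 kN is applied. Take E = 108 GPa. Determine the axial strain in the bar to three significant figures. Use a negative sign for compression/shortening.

-0.00255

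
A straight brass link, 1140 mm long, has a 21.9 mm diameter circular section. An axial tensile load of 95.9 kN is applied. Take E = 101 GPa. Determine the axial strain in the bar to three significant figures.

0.00252

A = 376.7 mm².
σ = N/A = 254.6 MPa; ε = σ/E = 254.6/101000 = 2.521e-03.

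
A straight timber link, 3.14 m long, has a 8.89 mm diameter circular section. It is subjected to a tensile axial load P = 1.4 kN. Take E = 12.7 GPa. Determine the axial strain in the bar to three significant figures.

0.00178

A = 62.07 mm².
σ = N/A = 22.55 MPa; ε = σ/E = 22.55/12700 = 1.776e-03.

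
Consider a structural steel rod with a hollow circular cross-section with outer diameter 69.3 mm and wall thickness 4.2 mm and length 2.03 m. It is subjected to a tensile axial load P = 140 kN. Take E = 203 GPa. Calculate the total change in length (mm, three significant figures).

1.63 mm

A = 859 mm².
δ_mech = NL/(AE) = 140000·2030/(859·203000) = 1.63 mm.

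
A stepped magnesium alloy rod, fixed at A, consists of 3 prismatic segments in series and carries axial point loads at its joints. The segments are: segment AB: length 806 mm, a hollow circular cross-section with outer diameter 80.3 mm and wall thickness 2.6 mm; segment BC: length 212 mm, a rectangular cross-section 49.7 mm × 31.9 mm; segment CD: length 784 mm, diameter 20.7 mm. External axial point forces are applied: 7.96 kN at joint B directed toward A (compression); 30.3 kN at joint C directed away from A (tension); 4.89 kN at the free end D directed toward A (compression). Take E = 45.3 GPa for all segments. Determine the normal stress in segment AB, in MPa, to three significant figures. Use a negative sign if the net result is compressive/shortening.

Internal axial forces (sectioning from the free end, tension +): N_CD = -4.89 kN, N_BC = 25.41 kN, N_AB = 17.45 kN.
A_AB = 634.7 mm².
σ_AB = N_AB/A_AB = 17450/634.7 = 27.49 MPa.

27.5 MPa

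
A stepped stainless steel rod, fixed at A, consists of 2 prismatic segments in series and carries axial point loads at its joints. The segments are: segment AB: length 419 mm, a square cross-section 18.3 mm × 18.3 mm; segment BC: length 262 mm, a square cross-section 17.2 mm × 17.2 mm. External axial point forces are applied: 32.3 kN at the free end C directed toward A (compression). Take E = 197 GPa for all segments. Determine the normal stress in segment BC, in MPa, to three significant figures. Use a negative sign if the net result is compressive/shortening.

-109 MPa

Internal axial forces (sectioning from the free end, tension +): N_BC = -32.3 kN, N_AB = -32.3 kN.
A_BC = 295.8 mm².
σ_BC = N_BC/A_BC = -32300/295.8 = -109.2 MPa.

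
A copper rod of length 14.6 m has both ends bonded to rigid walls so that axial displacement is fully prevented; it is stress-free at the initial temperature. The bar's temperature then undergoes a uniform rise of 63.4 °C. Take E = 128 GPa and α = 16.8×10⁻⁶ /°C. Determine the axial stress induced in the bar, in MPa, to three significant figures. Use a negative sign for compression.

Free thermal expansion αLΔT = 16.8e-6 · 14600 · 63.4 = 15.55 mm.
The walls impose strain ε = −(15.55)/14600 = -1.0651e-03; σ = Eε = 128000 · -1.0651e-03 = -136.3 MPa.

-136 MPa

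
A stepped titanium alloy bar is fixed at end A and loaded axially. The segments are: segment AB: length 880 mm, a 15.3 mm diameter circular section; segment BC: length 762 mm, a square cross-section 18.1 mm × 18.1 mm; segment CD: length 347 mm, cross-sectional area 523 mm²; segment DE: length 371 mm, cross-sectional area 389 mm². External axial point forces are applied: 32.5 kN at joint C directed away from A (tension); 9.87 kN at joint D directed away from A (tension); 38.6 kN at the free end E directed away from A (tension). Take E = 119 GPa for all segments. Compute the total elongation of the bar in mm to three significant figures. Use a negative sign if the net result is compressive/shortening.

Internal axial forces (sectioning from the free end, tension +): N_DE = 38.6 kN, N_CD = 48.47 kN, N_BC = 80.97 kN, N_AB = 80.97 kN.
A_AB = 183.9 mm².
A_BC = 327.6 mm².
δ_AB = 80970·880/(183.9·119000) = 3.257 mm
δ_BC = 80970·762/(327.6·119000) = 1.583 mm
δ_CD = 48470·347/(523·119000) = 0.2702 mm
δ_DE = 38600·371/(389·119000) = 0.3094 mm
δ = Σδ_i = 5.419 mm.

5.42 mm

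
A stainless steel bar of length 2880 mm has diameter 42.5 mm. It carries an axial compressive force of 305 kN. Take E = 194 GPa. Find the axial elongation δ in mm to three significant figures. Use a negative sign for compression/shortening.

-3.19 mm

A = 1419 mm².
δ_mech = NL/(AE) = -305000·2880/(1419·194000) = -3.192 mm.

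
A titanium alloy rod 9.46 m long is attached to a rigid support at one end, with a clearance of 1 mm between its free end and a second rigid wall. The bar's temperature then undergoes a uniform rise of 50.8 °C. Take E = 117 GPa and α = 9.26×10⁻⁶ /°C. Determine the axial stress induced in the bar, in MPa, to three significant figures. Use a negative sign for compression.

Free thermal expansion αLΔT = 9.26e-6 · 9460 · 50.8 = 4.45 mm.
The walls engage after the gap closes; constrained expansion = 4.45 − 1 = 3.45 mm.
The walls impose strain ε = −(3.45)/9460 = -3.6470e-04; σ = Eε = 117000 · -3.6470e-04 = -42.67 MPa.

-42.7 MPa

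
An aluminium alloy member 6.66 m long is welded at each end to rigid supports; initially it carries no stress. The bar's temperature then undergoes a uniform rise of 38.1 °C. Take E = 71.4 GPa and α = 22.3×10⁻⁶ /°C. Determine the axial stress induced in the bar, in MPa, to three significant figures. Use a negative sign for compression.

Free thermal expansion αLΔT = 22.3e-6 · 6660 · 38.1 = 5.659 mm.
The walls impose strain ε = −(5.659)/6660 = -8.4963e-04; σ = Eε = 71400 · -8.4963e-04 = -60.66 MPa.

-60.7 MPa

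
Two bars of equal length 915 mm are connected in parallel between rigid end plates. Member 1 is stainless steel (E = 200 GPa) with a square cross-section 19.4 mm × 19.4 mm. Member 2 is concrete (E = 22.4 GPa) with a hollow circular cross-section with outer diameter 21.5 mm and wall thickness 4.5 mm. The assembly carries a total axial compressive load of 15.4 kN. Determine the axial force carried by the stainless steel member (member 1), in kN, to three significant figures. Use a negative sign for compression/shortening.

-14.4 kN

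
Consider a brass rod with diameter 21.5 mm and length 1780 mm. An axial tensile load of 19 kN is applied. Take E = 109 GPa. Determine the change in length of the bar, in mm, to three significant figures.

A = 363.1 mm².
δ_mech = NL/(AE) = 19000·1780/(363.1·109000) = 0.8546 mm.

0.855 mm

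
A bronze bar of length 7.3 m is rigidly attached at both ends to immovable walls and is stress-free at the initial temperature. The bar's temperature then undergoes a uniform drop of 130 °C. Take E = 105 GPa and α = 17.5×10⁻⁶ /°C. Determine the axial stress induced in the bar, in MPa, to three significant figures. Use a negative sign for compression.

239 MPa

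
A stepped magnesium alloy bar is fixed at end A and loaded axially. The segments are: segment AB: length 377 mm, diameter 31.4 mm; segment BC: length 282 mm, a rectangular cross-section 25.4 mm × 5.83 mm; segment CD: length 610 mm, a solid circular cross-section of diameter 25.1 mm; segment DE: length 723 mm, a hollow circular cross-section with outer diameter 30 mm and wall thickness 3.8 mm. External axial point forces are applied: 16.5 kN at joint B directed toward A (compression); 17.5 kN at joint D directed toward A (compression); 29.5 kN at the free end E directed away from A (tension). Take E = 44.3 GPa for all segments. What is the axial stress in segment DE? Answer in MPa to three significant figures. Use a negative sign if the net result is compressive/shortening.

Internal axial forces (sectioning from the free end, tension +): N_DE = 29.5 kN, N_CD = 12 kN, N_BC = 12 kN, N_AB = -4.5 kN.
A_DE = 312.8 mm².
σ_DE = N_DE/A_DE = 29500/312.8 = 94.32 MPa.

94.3 MPa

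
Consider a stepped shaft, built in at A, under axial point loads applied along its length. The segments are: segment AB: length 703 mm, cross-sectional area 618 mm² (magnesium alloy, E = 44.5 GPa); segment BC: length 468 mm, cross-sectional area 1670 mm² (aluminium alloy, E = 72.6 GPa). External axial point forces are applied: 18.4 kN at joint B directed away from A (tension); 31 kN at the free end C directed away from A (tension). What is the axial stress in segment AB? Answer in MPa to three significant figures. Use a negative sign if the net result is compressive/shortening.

79.9 MPa

Internal axial forces (sectioning from the free end, tension +): N_BC = 31 kN, N_AB = 49.4 kN.
σ_AB = N_AB/A_AB = 49400/618 = 79.94 MPa.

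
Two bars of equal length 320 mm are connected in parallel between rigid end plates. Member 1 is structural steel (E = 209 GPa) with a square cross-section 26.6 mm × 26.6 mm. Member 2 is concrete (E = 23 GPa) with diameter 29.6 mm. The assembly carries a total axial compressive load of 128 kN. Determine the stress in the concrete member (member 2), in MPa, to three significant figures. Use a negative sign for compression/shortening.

A_1 = 707.6 mm².
A_2 = 688.1 mm².
Equal strain + equilibrium ⇒ each member carries load in proportion to AE: A₁E₁ = 147900000 N, A₂E₂ = 15830000 N, ΣAE = 163700000 N.
σ₂ = P·E₂/ΣAE = -128000·23000/163700000 = -17.98 MPa.

-18.0 MPa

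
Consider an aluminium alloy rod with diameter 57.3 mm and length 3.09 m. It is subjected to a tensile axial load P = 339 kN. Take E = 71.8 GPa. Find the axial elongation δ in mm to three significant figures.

A = 2579 mm².
δ_mech = NL/(AE) = 339000·3090/(2579·71800) = 5.658 mm.

5.66 mm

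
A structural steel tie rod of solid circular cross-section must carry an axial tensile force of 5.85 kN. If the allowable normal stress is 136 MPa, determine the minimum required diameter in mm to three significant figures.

7.40 mm

Required area A ≥ P/σ_allow = 5850/136 = 43.01 mm².
For a solid circular section, d ≥ √(4A/π) = 7.401 mm.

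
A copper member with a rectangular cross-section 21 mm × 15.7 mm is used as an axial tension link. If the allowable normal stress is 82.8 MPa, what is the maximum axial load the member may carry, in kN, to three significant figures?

27.3 kN

A = 329.7 mm².
P_max = σ_allow · A = 82.8 · 329.7 = 27300 N = 27.3 kN.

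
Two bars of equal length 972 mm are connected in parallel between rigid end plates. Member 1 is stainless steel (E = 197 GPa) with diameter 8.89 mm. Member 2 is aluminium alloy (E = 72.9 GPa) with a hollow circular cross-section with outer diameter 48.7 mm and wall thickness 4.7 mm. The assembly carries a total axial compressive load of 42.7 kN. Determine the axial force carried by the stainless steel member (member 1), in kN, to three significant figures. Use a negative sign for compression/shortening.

A_1 = 62.07 mm².
A_2 = 649.7 mm².
Equal strain + equilibrium ⇒ each member carries load in proportion to AE: A₁E₁ = 12230000 N, A₂E₂ = 47360000 N, ΣAE = 59590000 N.
F₁ = P·A₁E₁/ΣAE = -42700·12230000/59590000 = -8762 N.

-8.76 kN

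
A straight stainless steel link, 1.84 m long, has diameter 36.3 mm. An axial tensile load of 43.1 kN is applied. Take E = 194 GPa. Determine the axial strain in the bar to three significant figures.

A = 1035 mm².
σ = N/A = 41.65 MPa; ε = σ/E = 41.65/194000 = 2.147e-04.

2.15e-04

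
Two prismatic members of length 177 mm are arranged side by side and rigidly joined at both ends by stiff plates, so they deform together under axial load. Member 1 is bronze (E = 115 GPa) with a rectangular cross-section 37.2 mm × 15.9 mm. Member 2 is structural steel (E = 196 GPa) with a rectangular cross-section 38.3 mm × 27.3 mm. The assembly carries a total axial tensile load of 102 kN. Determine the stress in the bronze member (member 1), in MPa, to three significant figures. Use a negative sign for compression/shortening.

43.0 MPa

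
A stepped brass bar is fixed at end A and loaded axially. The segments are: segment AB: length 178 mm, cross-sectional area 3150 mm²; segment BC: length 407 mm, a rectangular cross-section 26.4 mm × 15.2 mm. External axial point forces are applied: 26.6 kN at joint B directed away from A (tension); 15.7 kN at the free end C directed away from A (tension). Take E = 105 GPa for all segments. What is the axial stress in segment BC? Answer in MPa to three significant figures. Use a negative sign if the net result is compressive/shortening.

Internal axial forces (sectioning from the free end, tension +): N_BC = 15.7 kN, N_AB = 42.3 kN.
A_BC = 401.3 mm².
σ_BC = N_BC/A_BC = 15700/401.3 = 39.12 MPa.

39.1 MPa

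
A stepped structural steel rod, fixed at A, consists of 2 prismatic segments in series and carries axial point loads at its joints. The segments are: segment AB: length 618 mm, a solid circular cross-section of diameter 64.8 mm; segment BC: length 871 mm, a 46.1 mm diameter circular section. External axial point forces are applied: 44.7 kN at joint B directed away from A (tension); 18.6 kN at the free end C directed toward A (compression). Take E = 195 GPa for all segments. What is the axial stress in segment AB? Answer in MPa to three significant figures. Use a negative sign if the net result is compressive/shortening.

Internal axial forces (sectioning from the free end, tension +): N_BC = -18.6 kN, N_AB = 26.1 kN.
A_AB = 3298 mm².
σ_AB = N_AB/A_AB = 26100/3298 = 7.914 MPa.

7.91 MPa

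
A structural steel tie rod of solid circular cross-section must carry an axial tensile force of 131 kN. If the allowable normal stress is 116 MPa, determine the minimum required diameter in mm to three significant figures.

Required area A ≥ P/σ_allow = 131000/116 = 1129 mm².
For a solid circular section, d ≥ √(4A/π) = 37.92 mm.

37.9 mm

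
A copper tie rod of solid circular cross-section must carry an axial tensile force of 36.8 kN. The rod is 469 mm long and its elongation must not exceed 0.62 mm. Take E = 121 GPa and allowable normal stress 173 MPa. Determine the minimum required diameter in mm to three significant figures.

17.1 mm

Required area A ≥ P/σ_allow = 36800/173 = 212.7 mm².
For a solid circular section, d ≥ √(4A/π) = 16.46 mm.
Elongation limit: A ≥ PL/(Eδ_allow) = 36800·469/(121000·0.62) = 230.1 mm² ⇒ d ≥ 17.11 mm.
The elongation limit governs.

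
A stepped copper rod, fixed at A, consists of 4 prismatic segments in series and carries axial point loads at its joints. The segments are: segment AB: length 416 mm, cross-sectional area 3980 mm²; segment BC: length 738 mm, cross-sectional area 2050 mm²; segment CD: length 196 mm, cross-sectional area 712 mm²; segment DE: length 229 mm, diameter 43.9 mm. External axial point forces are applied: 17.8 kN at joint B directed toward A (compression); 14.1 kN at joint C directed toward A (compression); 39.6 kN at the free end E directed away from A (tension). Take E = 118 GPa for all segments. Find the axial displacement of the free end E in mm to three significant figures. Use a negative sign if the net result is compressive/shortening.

0.228 mm

Internal axial forces (sectioning from the free end, tension +): N_DE = 39.6 kN, N_CD = 39.6 kN, N_BC = 25.5 kN, N_AB = 7.7 kN.
A_DE = 1514 mm².
δ_AB = 7700·416/(3980·118000) = 0.006821 mm
δ_BC = 25500·738/(2050·118000) = 0.0778 mm
δ_CD = 39600·196/(712·118000) = 0.09238 mm
δ_DE = 39600·229/(1514·118000) = 0.05077 mm
δ = Σδ_i = 0.2278 mm.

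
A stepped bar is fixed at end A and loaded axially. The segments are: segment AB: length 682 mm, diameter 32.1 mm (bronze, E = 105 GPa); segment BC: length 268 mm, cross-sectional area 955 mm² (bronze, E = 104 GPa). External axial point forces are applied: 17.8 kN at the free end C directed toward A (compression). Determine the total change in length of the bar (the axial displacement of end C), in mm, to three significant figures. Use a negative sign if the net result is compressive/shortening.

Internal axial forces (sectioning from the free end, tension +): N_BC = -17.8 kN, N_AB = -17.8 kN.
A_AB = 809.3 mm².
δ_AB = -17800·682/(809.3·105000) = -0.1429 mm
δ_BC = -17800·268/(955·104000) = -0.04803 mm
δ = Σδ_i = -0.1909 mm.

-0.191 mm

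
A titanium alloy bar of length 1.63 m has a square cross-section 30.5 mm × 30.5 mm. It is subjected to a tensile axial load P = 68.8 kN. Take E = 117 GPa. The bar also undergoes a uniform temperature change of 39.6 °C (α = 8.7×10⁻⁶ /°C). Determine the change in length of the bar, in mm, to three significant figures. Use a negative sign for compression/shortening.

A = 930.2 mm².
δ_mech = NL/(AE) = 68800·1630/(930.2·117000) = 1.03 mm.
δ_thermal = αLΔT = 8.7e-6·1630·39.6 = 0.5616 mm.
δ = δ_mech + δ_thermal = 1.592 mm.

1.59 mm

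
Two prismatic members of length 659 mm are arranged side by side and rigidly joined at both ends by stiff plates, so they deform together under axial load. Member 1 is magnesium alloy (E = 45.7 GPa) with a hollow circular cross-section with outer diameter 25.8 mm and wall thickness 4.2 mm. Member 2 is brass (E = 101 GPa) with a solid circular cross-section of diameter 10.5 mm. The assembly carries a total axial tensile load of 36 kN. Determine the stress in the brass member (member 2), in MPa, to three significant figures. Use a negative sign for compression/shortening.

A_1 = 285 mm².
A_2 = 86.59 mm².
Equal strain + equilibrium ⇒ each member carries load in proportion to AE: A₁E₁ = 13020000 N, A₂E₂ = 8746000 N, ΣAE = 21770000 N.
σ₂ = P·E₂/ΣAE = 36000·101000/21770000 = 167 MPa.

167 MPa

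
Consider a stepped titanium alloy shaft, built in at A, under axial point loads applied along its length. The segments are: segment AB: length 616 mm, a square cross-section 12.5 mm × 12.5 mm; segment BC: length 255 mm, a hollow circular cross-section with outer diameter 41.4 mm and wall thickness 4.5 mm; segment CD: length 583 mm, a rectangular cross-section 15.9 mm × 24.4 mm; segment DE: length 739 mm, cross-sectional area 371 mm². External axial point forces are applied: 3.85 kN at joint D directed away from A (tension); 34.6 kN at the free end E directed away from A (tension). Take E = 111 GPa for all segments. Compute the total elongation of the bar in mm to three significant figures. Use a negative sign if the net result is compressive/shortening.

2.68 mm

Internal axial forces (sectioning from the free end, tension +): N_DE = 34.6 kN, N_CD = 38.45 kN, N_BC = 38.45 kN, N_AB = 38.45 kN.
A_AB = 156.2 mm².
A_BC = 521.7 mm².
A_CD = 388 mm².
δ_AB = 38450·616/(156.2·111000) = 1.366 mm
δ_BC = 38450·255/(521.7·111000) = 0.1693 mm
δ_CD = 38450·583/(388·111000) = 0.5205 mm
δ_DE = 34600·739/(371·111000) = 0.6209 mm
δ = Σδ_i = 2.676 mm.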